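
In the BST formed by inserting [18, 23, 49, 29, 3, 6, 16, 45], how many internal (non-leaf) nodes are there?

Tree built from: [18, 23, 49, 29, 3, 6, 16, 45]
Tree (level-order array): [18, 3, 23, None, 6, None, 49, None, 16, 29, None, None, None, None, 45]
Rule: An internal node has at least one child.
Per-node child counts:
  node 18: 2 child(ren)
  node 3: 1 child(ren)
  node 6: 1 child(ren)
  node 16: 0 child(ren)
  node 23: 1 child(ren)
  node 49: 1 child(ren)
  node 29: 1 child(ren)
  node 45: 0 child(ren)
Matching nodes: [18, 3, 6, 23, 49, 29]
Count of internal (non-leaf) nodes: 6


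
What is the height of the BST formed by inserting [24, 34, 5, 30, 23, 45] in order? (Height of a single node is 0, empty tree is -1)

Insertion order: [24, 34, 5, 30, 23, 45]
Tree (level-order array): [24, 5, 34, None, 23, 30, 45]
Compute height bottom-up (empty subtree = -1):
  height(23) = 1 + max(-1, -1) = 0
  height(5) = 1 + max(-1, 0) = 1
  height(30) = 1 + max(-1, -1) = 0
  height(45) = 1 + max(-1, -1) = 0
  height(34) = 1 + max(0, 0) = 1
  height(24) = 1 + max(1, 1) = 2
Height = 2


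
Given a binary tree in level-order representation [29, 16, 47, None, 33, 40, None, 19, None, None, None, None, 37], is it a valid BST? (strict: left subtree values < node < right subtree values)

Level-order array: [29, 16, 47, None, 33, 40, None, 19, None, None, None, None, 37]
Validate using subtree bounds (lo, hi): at each node, require lo < value < hi,
then recurse left with hi=value and right with lo=value.
Preorder trace (stopping at first violation):
  at node 29 with bounds (-inf, +inf): OK
  at node 16 with bounds (-inf, 29): OK
  at node 33 with bounds (16, 29): VIOLATION
Node 33 violates its bound: not (16 < 33 < 29).
Result: Not a valid BST


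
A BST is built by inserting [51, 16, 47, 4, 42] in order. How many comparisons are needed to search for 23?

Search path for 23: 51 -> 16 -> 47 -> 42
Found: False
Comparisons: 4


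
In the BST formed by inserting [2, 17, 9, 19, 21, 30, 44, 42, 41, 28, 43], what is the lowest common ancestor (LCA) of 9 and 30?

Tree insertion order: [2, 17, 9, 19, 21, 30, 44, 42, 41, 28, 43]
Tree (level-order array): [2, None, 17, 9, 19, None, None, None, 21, None, 30, 28, 44, None, None, 42, None, 41, 43]
In a BST, the LCA of p=9, q=30 is the first node v on the
root-to-leaf path with p <= v <= q (go left if both < v, right if both > v).
Walk from root:
  at 2: both 9 and 30 > 2, go right
  at 17: 9 <= 17 <= 30, this is the LCA
LCA = 17


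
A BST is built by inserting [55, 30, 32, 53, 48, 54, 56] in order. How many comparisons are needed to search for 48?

Search path for 48: 55 -> 30 -> 32 -> 53 -> 48
Found: True
Comparisons: 5


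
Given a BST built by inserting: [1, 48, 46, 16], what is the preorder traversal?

Tree insertion order: [1, 48, 46, 16]
Tree (level-order array): [1, None, 48, 46, None, 16]
Preorder traversal: [1, 48, 46, 16]


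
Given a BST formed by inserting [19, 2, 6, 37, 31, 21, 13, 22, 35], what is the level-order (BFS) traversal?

Tree insertion order: [19, 2, 6, 37, 31, 21, 13, 22, 35]
Tree (level-order array): [19, 2, 37, None, 6, 31, None, None, 13, 21, 35, None, None, None, 22]
BFS from the root, enqueuing left then right child of each popped node:
  queue [19] -> pop 19, enqueue [2, 37], visited so far: [19]
  queue [2, 37] -> pop 2, enqueue [6], visited so far: [19, 2]
  queue [37, 6] -> pop 37, enqueue [31], visited so far: [19, 2, 37]
  queue [6, 31] -> pop 6, enqueue [13], visited so far: [19, 2, 37, 6]
  queue [31, 13] -> pop 31, enqueue [21, 35], visited so far: [19, 2, 37, 6, 31]
  queue [13, 21, 35] -> pop 13, enqueue [none], visited so far: [19, 2, 37, 6, 31, 13]
  queue [21, 35] -> pop 21, enqueue [22], visited so far: [19, 2, 37, 6, 31, 13, 21]
  queue [35, 22] -> pop 35, enqueue [none], visited so far: [19, 2, 37, 6, 31, 13, 21, 35]
  queue [22] -> pop 22, enqueue [none], visited so far: [19, 2, 37, 6, 31, 13, 21, 35, 22]
Result: [19, 2, 37, 6, 31, 13, 21, 35, 22]


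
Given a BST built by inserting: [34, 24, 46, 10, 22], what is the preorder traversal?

Tree insertion order: [34, 24, 46, 10, 22]
Tree (level-order array): [34, 24, 46, 10, None, None, None, None, 22]
Preorder traversal: [34, 24, 10, 22, 46]


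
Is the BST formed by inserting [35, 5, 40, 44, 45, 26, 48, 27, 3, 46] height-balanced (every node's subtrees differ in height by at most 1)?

Tree (level-order array): [35, 5, 40, 3, 26, None, 44, None, None, None, 27, None, 45, None, None, None, 48, 46]
Definition: a tree is height-balanced if, at every node, |h(left) - h(right)| <= 1 (empty subtree has height -1).
Bottom-up per-node check:
  node 3: h_left=-1, h_right=-1, diff=0 [OK], height=0
  node 27: h_left=-1, h_right=-1, diff=0 [OK], height=0
  node 26: h_left=-1, h_right=0, diff=1 [OK], height=1
  node 5: h_left=0, h_right=1, diff=1 [OK], height=2
  node 46: h_left=-1, h_right=-1, diff=0 [OK], height=0
  node 48: h_left=0, h_right=-1, diff=1 [OK], height=1
  node 45: h_left=-1, h_right=1, diff=2 [FAIL (|-1-1|=2 > 1)], height=2
  node 44: h_left=-1, h_right=2, diff=3 [FAIL (|-1-2|=3 > 1)], height=3
  node 40: h_left=-1, h_right=3, diff=4 [FAIL (|-1-3|=4 > 1)], height=4
  node 35: h_left=2, h_right=4, diff=2 [FAIL (|2-4|=2 > 1)], height=5
Node 45 violates the condition: |-1 - 1| = 2 > 1.
Result: Not balanced


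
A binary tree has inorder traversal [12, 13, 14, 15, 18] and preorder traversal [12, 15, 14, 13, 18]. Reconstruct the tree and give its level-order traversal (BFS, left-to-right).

Inorder:  [12, 13, 14, 15, 18]
Preorder: [12, 15, 14, 13, 18]
Algorithm: preorder visits root first, so consume preorder in order;
for each root, split the current inorder slice at that value into
left-subtree inorder and right-subtree inorder, then recurse.
Recursive splits:
  root=12; inorder splits into left=[], right=[13, 14, 15, 18]
  root=15; inorder splits into left=[13, 14], right=[18]
  root=14; inorder splits into left=[13], right=[]
  root=13; inorder splits into left=[], right=[]
  root=18; inorder splits into left=[], right=[]
Reconstructed level-order: [12, 15, 14, 18, 13]


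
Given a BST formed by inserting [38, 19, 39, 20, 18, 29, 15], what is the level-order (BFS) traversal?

Tree insertion order: [38, 19, 39, 20, 18, 29, 15]
Tree (level-order array): [38, 19, 39, 18, 20, None, None, 15, None, None, 29]
BFS from the root, enqueuing left then right child of each popped node:
  queue [38] -> pop 38, enqueue [19, 39], visited so far: [38]
  queue [19, 39] -> pop 19, enqueue [18, 20], visited so far: [38, 19]
  queue [39, 18, 20] -> pop 39, enqueue [none], visited so far: [38, 19, 39]
  queue [18, 20] -> pop 18, enqueue [15], visited so far: [38, 19, 39, 18]
  queue [20, 15] -> pop 20, enqueue [29], visited so far: [38, 19, 39, 18, 20]
  queue [15, 29] -> pop 15, enqueue [none], visited so far: [38, 19, 39, 18, 20, 15]
  queue [29] -> pop 29, enqueue [none], visited so far: [38, 19, 39, 18, 20, 15, 29]
Result: [38, 19, 39, 18, 20, 15, 29]


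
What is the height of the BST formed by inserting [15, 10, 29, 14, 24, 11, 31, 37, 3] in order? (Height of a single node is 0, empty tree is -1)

Insertion order: [15, 10, 29, 14, 24, 11, 31, 37, 3]
Tree (level-order array): [15, 10, 29, 3, 14, 24, 31, None, None, 11, None, None, None, None, 37]
Compute height bottom-up (empty subtree = -1):
  height(3) = 1 + max(-1, -1) = 0
  height(11) = 1 + max(-1, -1) = 0
  height(14) = 1 + max(0, -1) = 1
  height(10) = 1 + max(0, 1) = 2
  height(24) = 1 + max(-1, -1) = 0
  height(37) = 1 + max(-1, -1) = 0
  height(31) = 1 + max(-1, 0) = 1
  height(29) = 1 + max(0, 1) = 2
  height(15) = 1 + max(2, 2) = 3
Height = 3


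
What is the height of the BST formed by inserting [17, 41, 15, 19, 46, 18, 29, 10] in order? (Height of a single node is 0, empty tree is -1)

Insertion order: [17, 41, 15, 19, 46, 18, 29, 10]
Tree (level-order array): [17, 15, 41, 10, None, 19, 46, None, None, 18, 29]
Compute height bottom-up (empty subtree = -1):
  height(10) = 1 + max(-1, -1) = 0
  height(15) = 1 + max(0, -1) = 1
  height(18) = 1 + max(-1, -1) = 0
  height(29) = 1 + max(-1, -1) = 0
  height(19) = 1 + max(0, 0) = 1
  height(46) = 1 + max(-1, -1) = 0
  height(41) = 1 + max(1, 0) = 2
  height(17) = 1 + max(1, 2) = 3
Height = 3


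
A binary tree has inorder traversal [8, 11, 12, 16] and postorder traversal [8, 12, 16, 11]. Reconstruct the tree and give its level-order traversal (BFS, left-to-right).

Inorder:   [8, 11, 12, 16]
Postorder: [8, 12, 16, 11]
Algorithm: postorder visits root last, so walk postorder right-to-left;
each value is the root of the current inorder slice — split it at that
value, recurse on the right subtree first, then the left.
Recursive splits:
  root=11; inorder splits into left=[8], right=[12, 16]
  root=16; inorder splits into left=[12], right=[]
  root=12; inorder splits into left=[], right=[]
  root=8; inorder splits into left=[], right=[]
Reconstructed level-order: [11, 8, 16, 12]


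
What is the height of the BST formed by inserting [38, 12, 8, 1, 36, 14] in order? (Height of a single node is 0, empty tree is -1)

Insertion order: [38, 12, 8, 1, 36, 14]
Tree (level-order array): [38, 12, None, 8, 36, 1, None, 14]
Compute height bottom-up (empty subtree = -1):
  height(1) = 1 + max(-1, -1) = 0
  height(8) = 1 + max(0, -1) = 1
  height(14) = 1 + max(-1, -1) = 0
  height(36) = 1 + max(0, -1) = 1
  height(12) = 1 + max(1, 1) = 2
  height(38) = 1 + max(2, -1) = 3
Height = 3


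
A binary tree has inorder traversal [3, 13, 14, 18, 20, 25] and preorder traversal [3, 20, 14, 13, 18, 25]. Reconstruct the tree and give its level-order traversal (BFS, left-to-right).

Inorder:  [3, 13, 14, 18, 20, 25]
Preorder: [3, 20, 14, 13, 18, 25]
Algorithm: preorder visits root first, so consume preorder in order;
for each root, split the current inorder slice at that value into
left-subtree inorder and right-subtree inorder, then recurse.
Recursive splits:
  root=3; inorder splits into left=[], right=[13, 14, 18, 20, 25]
  root=20; inorder splits into left=[13, 14, 18], right=[25]
  root=14; inorder splits into left=[13], right=[18]
  root=13; inorder splits into left=[], right=[]
  root=18; inorder splits into left=[], right=[]
  root=25; inorder splits into left=[], right=[]
Reconstructed level-order: [3, 20, 14, 25, 13, 18]


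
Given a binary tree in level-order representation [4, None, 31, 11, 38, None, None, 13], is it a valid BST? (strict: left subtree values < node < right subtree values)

Level-order array: [4, None, 31, 11, 38, None, None, 13]
Validate using subtree bounds (lo, hi): at each node, require lo < value < hi,
then recurse left with hi=value and right with lo=value.
Preorder trace (stopping at first violation):
  at node 4 with bounds (-inf, +inf): OK
  at node 31 with bounds (4, +inf): OK
  at node 11 with bounds (4, 31): OK
  at node 38 with bounds (31, +inf): OK
  at node 13 with bounds (31, 38): VIOLATION
Node 13 violates its bound: not (31 < 13 < 38).
Result: Not a valid BST


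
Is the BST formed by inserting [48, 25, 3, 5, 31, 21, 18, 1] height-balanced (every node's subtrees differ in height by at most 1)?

Tree (level-order array): [48, 25, None, 3, 31, 1, 5, None, None, None, None, None, 21, 18]
Definition: a tree is height-balanced if, at every node, |h(left) - h(right)| <= 1 (empty subtree has height -1).
Bottom-up per-node check:
  node 1: h_left=-1, h_right=-1, diff=0 [OK], height=0
  node 18: h_left=-1, h_right=-1, diff=0 [OK], height=0
  node 21: h_left=0, h_right=-1, diff=1 [OK], height=1
  node 5: h_left=-1, h_right=1, diff=2 [FAIL (|-1-1|=2 > 1)], height=2
  node 3: h_left=0, h_right=2, diff=2 [FAIL (|0-2|=2 > 1)], height=3
  node 31: h_left=-1, h_right=-1, diff=0 [OK], height=0
  node 25: h_left=3, h_right=0, diff=3 [FAIL (|3-0|=3 > 1)], height=4
  node 48: h_left=4, h_right=-1, diff=5 [FAIL (|4--1|=5 > 1)], height=5
Node 5 violates the condition: |-1 - 1| = 2 > 1.
Result: Not balanced


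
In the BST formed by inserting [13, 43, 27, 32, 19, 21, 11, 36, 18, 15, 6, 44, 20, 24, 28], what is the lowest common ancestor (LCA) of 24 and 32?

Tree insertion order: [13, 43, 27, 32, 19, 21, 11, 36, 18, 15, 6, 44, 20, 24, 28]
Tree (level-order array): [13, 11, 43, 6, None, 27, 44, None, None, 19, 32, None, None, 18, 21, 28, 36, 15, None, 20, 24]
In a BST, the LCA of p=24, q=32 is the first node v on the
root-to-leaf path with p <= v <= q (go left if both < v, right if both > v).
Walk from root:
  at 13: both 24 and 32 > 13, go right
  at 43: both 24 and 32 < 43, go left
  at 27: 24 <= 27 <= 32, this is the LCA
LCA = 27


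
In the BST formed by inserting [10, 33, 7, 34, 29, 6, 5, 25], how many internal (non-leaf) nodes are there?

Tree built from: [10, 33, 7, 34, 29, 6, 5, 25]
Tree (level-order array): [10, 7, 33, 6, None, 29, 34, 5, None, 25]
Rule: An internal node has at least one child.
Per-node child counts:
  node 10: 2 child(ren)
  node 7: 1 child(ren)
  node 6: 1 child(ren)
  node 5: 0 child(ren)
  node 33: 2 child(ren)
  node 29: 1 child(ren)
  node 25: 0 child(ren)
  node 34: 0 child(ren)
Matching nodes: [10, 7, 6, 33, 29]
Count of internal (non-leaf) nodes: 5


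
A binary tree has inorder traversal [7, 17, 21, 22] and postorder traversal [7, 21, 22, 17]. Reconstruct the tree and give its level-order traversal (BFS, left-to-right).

Inorder:   [7, 17, 21, 22]
Postorder: [7, 21, 22, 17]
Algorithm: postorder visits root last, so walk postorder right-to-left;
each value is the root of the current inorder slice — split it at that
value, recurse on the right subtree first, then the left.
Recursive splits:
  root=17; inorder splits into left=[7], right=[21, 22]
  root=22; inorder splits into left=[21], right=[]
  root=21; inorder splits into left=[], right=[]
  root=7; inorder splits into left=[], right=[]
Reconstructed level-order: [17, 7, 22, 21]


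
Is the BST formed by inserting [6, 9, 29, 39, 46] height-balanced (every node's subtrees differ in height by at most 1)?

Tree (level-order array): [6, None, 9, None, 29, None, 39, None, 46]
Definition: a tree is height-balanced if, at every node, |h(left) - h(right)| <= 1 (empty subtree has height -1).
Bottom-up per-node check:
  node 46: h_left=-1, h_right=-1, diff=0 [OK], height=0
  node 39: h_left=-1, h_right=0, diff=1 [OK], height=1
  node 29: h_left=-1, h_right=1, diff=2 [FAIL (|-1-1|=2 > 1)], height=2
  node 9: h_left=-1, h_right=2, diff=3 [FAIL (|-1-2|=3 > 1)], height=3
  node 6: h_left=-1, h_right=3, diff=4 [FAIL (|-1-3|=4 > 1)], height=4
Node 29 violates the condition: |-1 - 1| = 2 > 1.
Result: Not balanced


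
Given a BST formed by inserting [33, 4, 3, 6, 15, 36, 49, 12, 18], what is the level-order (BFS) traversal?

Tree insertion order: [33, 4, 3, 6, 15, 36, 49, 12, 18]
Tree (level-order array): [33, 4, 36, 3, 6, None, 49, None, None, None, 15, None, None, 12, 18]
BFS from the root, enqueuing left then right child of each popped node:
  queue [33] -> pop 33, enqueue [4, 36], visited so far: [33]
  queue [4, 36] -> pop 4, enqueue [3, 6], visited so far: [33, 4]
  queue [36, 3, 6] -> pop 36, enqueue [49], visited so far: [33, 4, 36]
  queue [3, 6, 49] -> pop 3, enqueue [none], visited so far: [33, 4, 36, 3]
  queue [6, 49] -> pop 6, enqueue [15], visited so far: [33, 4, 36, 3, 6]
  queue [49, 15] -> pop 49, enqueue [none], visited so far: [33, 4, 36, 3, 6, 49]
  queue [15] -> pop 15, enqueue [12, 18], visited so far: [33, 4, 36, 3, 6, 49, 15]
  queue [12, 18] -> pop 12, enqueue [none], visited so far: [33, 4, 36, 3, 6, 49, 15, 12]
  queue [18] -> pop 18, enqueue [none], visited so far: [33, 4, 36, 3, 6, 49, 15, 12, 18]
Result: [33, 4, 36, 3, 6, 49, 15, 12, 18]


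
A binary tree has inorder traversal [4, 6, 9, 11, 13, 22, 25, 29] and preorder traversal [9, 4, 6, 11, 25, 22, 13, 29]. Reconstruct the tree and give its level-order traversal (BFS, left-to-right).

Inorder:  [4, 6, 9, 11, 13, 22, 25, 29]
Preorder: [9, 4, 6, 11, 25, 22, 13, 29]
Algorithm: preorder visits root first, so consume preorder in order;
for each root, split the current inorder slice at that value into
left-subtree inorder and right-subtree inorder, then recurse.
Recursive splits:
  root=9; inorder splits into left=[4, 6], right=[11, 13, 22, 25, 29]
  root=4; inorder splits into left=[], right=[6]
  root=6; inorder splits into left=[], right=[]
  root=11; inorder splits into left=[], right=[13, 22, 25, 29]
  root=25; inorder splits into left=[13, 22], right=[29]
  root=22; inorder splits into left=[13], right=[]
  root=13; inorder splits into left=[], right=[]
  root=29; inorder splits into left=[], right=[]
Reconstructed level-order: [9, 4, 11, 6, 25, 22, 29, 13]


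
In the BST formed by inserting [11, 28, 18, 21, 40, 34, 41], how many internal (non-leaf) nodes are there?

Tree built from: [11, 28, 18, 21, 40, 34, 41]
Tree (level-order array): [11, None, 28, 18, 40, None, 21, 34, 41]
Rule: An internal node has at least one child.
Per-node child counts:
  node 11: 1 child(ren)
  node 28: 2 child(ren)
  node 18: 1 child(ren)
  node 21: 0 child(ren)
  node 40: 2 child(ren)
  node 34: 0 child(ren)
  node 41: 0 child(ren)
Matching nodes: [11, 28, 18, 40]
Count of internal (non-leaf) nodes: 4


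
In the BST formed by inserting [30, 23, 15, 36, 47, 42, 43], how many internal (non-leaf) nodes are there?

Tree built from: [30, 23, 15, 36, 47, 42, 43]
Tree (level-order array): [30, 23, 36, 15, None, None, 47, None, None, 42, None, None, 43]
Rule: An internal node has at least one child.
Per-node child counts:
  node 30: 2 child(ren)
  node 23: 1 child(ren)
  node 15: 0 child(ren)
  node 36: 1 child(ren)
  node 47: 1 child(ren)
  node 42: 1 child(ren)
  node 43: 0 child(ren)
Matching nodes: [30, 23, 36, 47, 42]
Count of internal (non-leaf) nodes: 5


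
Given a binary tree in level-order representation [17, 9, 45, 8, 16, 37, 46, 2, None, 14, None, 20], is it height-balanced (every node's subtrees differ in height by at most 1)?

Tree (level-order array): [17, 9, 45, 8, 16, 37, 46, 2, None, 14, None, 20]
Definition: a tree is height-balanced if, at every node, |h(left) - h(right)| <= 1 (empty subtree has height -1).
Bottom-up per-node check:
  node 2: h_left=-1, h_right=-1, diff=0 [OK], height=0
  node 8: h_left=0, h_right=-1, diff=1 [OK], height=1
  node 14: h_left=-1, h_right=-1, diff=0 [OK], height=0
  node 16: h_left=0, h_right=-1, diff=1 [OK], height=1
  node 9: h_left=1, h_right=1, diff=0 [OK], height=2
  node 20: h_left=-1, h_right=-1, diff=0 [OK], height=0
  node 37: h_left=0, h_right=-1, diff=1 [OK], height=1
  node 46: h_left=-1, h_right=-1, diff=0 [OK], height=0
  node 45: h_left=1, h_right=0, diff=1 [OK], height=2
  node 17: h_left=2, h_right=2, diff=0 [OK], height=3
All nodes satisfy the balance condition.
Result: Balanced


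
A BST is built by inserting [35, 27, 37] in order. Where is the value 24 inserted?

Starting tree (level order): [35, 27, 37]
Insertion path: 35 -> 27
Result: insert 24 as left child of 27
Final tree (level order): [35, 27, 37, 24]


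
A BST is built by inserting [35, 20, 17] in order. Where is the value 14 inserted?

Starting tree (level order): [35, 20, None, 17]
Insertion path: 35 -> 20 -> 17
Result: insert 14 as left child of 17
Final tree (level order): [35, 20, None, 17, None, 14]


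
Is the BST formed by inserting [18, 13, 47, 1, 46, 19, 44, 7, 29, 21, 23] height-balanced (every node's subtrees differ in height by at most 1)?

Tree (level-order array): [18, 13, 47, 1, None, 46, None, None, 7, 19, None, None, None, None, 44, 29, None, 21, None, None, 23]
Definition: a tree is height-balanced if, at every node, |h(left) - h(right)| <= 1 (empty subtree has height -1).
Bottom-up per-node check:
  node 7: h_left=-1, h_right=-1, diff=0 [OK], height=0
  node 1: h_left=-1, h_right=0, diff=1 [OK], height=1
  node 13: h_left=1, h_right=-1, diff=2 [FAIL (|1--1|=2 > 1)], height=2
  node 23: h_left=-1, h_right=-1, diff=0 [OK], height=0
  node 21: h_left=-1, h_right=0, diff=1 [OK], height=1
  node 29: h_left=1, h_right=-1, diff=2 [FAIL (|1--1|=2 > 1)], height=2
  node 44: h_left=2, h_right=-1, diff=3 [FAIL (|2--1|=3 > 1)], height=3
  node 19: h_left=-1, h_right=3, diff=4 [FAIL (|-1-3|=4 > 1)], height=4
  node 46: h_left=4, h_right=-1, diff=5 [FAIL (|4--1|=5 > 1)], height=5
  node 47: h_left=5, h_right=-1, diff=6 [FAIL (|5--1|=6 > 1)], height=6
  node 18: h_left=2, h_right=6, diff=4 [FAIL (|2-6|=4 > 1)], height=7
Node 13 violates the condition: |1 - -1| = 2 > 1.
Result: Not balanced


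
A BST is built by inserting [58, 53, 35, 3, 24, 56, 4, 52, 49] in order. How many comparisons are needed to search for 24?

Search path for 24: 58 -> 53 -> 35 -> 3 -> 24
Found: True
Comparisons: 5


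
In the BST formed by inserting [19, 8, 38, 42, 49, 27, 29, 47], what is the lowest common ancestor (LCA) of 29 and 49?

Tree insertion order: [19, 8, 38, 42, 49, 27, 29, 47]
Tree (level-order array): [19, 8, 38, None, None, 27, 42, None, 29, None, 49, None, None, 47]
In a BST, the LCA of p=29, q=49 is the first node v on the
root-to-leaf path with p <= v <= q (go left if both < v, right if both > v).
Walk from root:
  at 19: both 29 and 49 > 19, go right
  at 38: 29 <= 38 <= 49, this is the LCA
LCA = 38


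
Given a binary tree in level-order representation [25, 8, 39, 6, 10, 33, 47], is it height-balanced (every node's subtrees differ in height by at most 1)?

Tree (level-order array): [25, 8, 39, 6, 10, 33, 47]
Definition: a tree is height-balanced if, at every node, |h(left) - h(right)| <= 1 (empty subtree has height -1).
Bottom-up per-node check:
  node 6: h_left=-1, h_right=-1, diff=0 [OK], height=0
  node 10: h_left=-1, h_right=-1, diff=0 [OK], height=0
  node 8: h_left=0, h_right=0, diff=0 [OK], height=1
  node 33: h_left=-1, h_right=-1, diff=0 [OK], height=0
  node 47: h_left=-1, h_right=-1, diff=0 [OK], height=0
  node 39: h_left=0, h_right=0, diff=0 [OK], height=1
  node 25: h_left=1, h_right=1, diff=0 [OK], height=2
All nodes satisfy the balance condition.
Result: Balanced


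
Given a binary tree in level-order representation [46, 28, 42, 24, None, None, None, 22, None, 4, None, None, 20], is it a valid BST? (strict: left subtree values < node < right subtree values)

Level-order array: [46, 28, 42, 24, None, None, None, 22, None, 4, None, None, 20]
Validate using subtree bounds (lo, hi): at each node, require lo < value < hi,
then recurse left with hi=value and right with lo=value.
Preorder trace (stopping at first violation):
  at node 46 with bounds (-inf, +inf): OK
  at node 28 with bounds (-inf, 46): OK
  at node 24 with bounds (-inf, 28): OK
  at node 22 with bounds (-inf, 24): OK
  at node 4 with bounds (-inf, 22): OK
  at node 20 with bounds (4, 22): OK
  at node 42 with bounds (46, +inf): VIOLATION
Node 42 violates its bound: not (46 < 42 < +inf).
Result: Not a valid BST


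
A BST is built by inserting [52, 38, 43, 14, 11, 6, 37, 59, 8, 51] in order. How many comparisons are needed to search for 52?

Search path for 52: 52
Found: True
Comparisons: 1


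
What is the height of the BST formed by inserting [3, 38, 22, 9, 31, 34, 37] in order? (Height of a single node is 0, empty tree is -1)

Insertion order: [3, 38, 22, 9, 31, 34, 37]
Tree (level-order array): [3, None, 38, 22, None, 9, 31, None, None, None, 34, None, 37]
Compute height bottom-up (empty subtree = -1):
  height(9) = 1 + max(-1, -1) = 0
  height(37) = 1 + max(-1, -1) = 0
  height(34) = 1 + max(-1, 0) = 1
  height(31) = 1 + max(-1, 1) = 2
  height(22) = 1 + max(0, 2) = 3
  height(38) = 1 + max(3, -1) = 4
  height(3) = 1 + max(-1, 4) = 5
Height = 5


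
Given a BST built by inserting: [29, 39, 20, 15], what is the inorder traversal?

Tree insertion order: [29, 39, 20, 15]
Tree (level-order array): [29, 20, 39, 15]
Inorder traversal: [15, 20, 29, 39]


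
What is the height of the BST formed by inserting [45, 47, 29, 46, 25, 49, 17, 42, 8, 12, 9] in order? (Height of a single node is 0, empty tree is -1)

Insertion order: [45, 47, 29, 46, 25, 49, 17, 42, 8, 12, 9]
Tree (level-order array): [45, 29, 47, 25, 42, 46, 49, 17, None, None, None, None, None, None, None, 8, None, None, 12, 9]
Compute height bottom-up (empty subtree = -1):
  height(9) = 1 + max(-1, -1) = 0
  height(12) = 1 + max(0, -1) = 1
  height(8) = 1 + max(-1, 1) = 2
  height(17) = 1 + max(2, -1) = 3
  height(25) = 1 + max(3, -1) = 4
  height(42) = 1 + max(-1, -1) = 0
  height(29) = 1 + max(4, 0) = 5
  height(46) = 1 + max(-1, -1) = 0
  height(49) = 1 + max(-1, -1) = 0
  height(47) = 1 + max(0, 0) = 1
  height(45) = 1 + max(5, 1) = 6
Height = 6


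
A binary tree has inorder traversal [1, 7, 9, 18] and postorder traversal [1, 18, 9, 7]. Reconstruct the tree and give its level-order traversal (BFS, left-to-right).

Inorder:   [1, 7, 9, 18]
Postorder: [1, 18, 9, 7]
Algorithm: postorder visits root last, so walk postorder right-to-left;
each value is the root of the current inorder slice — split it at that
value, recurse on the right subtree first, then the left.
Recursive splits:
  root=7; inorder splits into left=[1], right=[9, 18]
  root=9; inorder splits into left=[], right=[18]
  root=18; inorder splits into left=[], right=[]
  root=1; inorder splits into left=[], right=[]
Reconstructed level-order: [7, 1, 9, 18]


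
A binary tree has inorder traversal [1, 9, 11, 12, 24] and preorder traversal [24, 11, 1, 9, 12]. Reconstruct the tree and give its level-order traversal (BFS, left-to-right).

Inorder:  [1, 9, 11, 12, 24]
Preorder: [24, 11, 1, 9, 12]
Algorithm: preorder visits root first, so consume preorder in order;
for each root, split the current inorder slice at that value into
left-subtree inorder and right-subtree inorder, then recurse.
Recursive splits:
  root=24; inorder splits into left=[1, 9, 11, 12], right=[]
  root=11; inorder splits into left=[1, 9], right=[12]
  root=1; inorder splits into left=[], right=[9]
  root=9; inorder splits into left=[], right=[]
  root=12; inorder splits into left=[], right=[]
Reconstructed level-order: [24, 11, 1, 12, 9]


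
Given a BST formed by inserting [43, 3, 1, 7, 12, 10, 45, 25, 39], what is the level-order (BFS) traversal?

Tree insertion order: [43, 3, 1, 7, 12, 10, 45, 25, 39]
Tree (level-order array): [43, 3, 45, 1, 7, None, None, None, None, None, 12, 10, 25, None, None, None, 39]
BFS from the root, enqueuing left then right child of each popped node:
  queue [43] -> pop 43, enqueue [3, 45], visited so far: [43]
  queue [3, 45] -> pop 3, enqueue [1, 7], visited so far: [43, 3]
  queue [45, 1, 7] -> pop 45, enqueue [none], visited so far: [43, 3, 45]
  queue [1, 7] -> pop 1, enqueue [none], visited so far: [43, 3, 45, 1]
  queue [7] -> pop 7, enqueue [12], visited so far: [43, 3, 45, 1, 7]
  queue [12] -> pop 12, enqueue [10, 25], visited so far: [43, 3, 45, 1, 7, 12]
  queue [10, 25] -> pop 10, enqueue [none], visited so far: [43, 3, 45, 1, 7, 12, 10]
  queue [25] -> pop 25, enqueue [39], visited so far: [43, 3, 45, 1, 7, 12, 10, 25]
  queue [39] -> pop 39, enqueue [none], visited so far: [43, 3, 45, 1, 7, 12, 10, 25, 39]
Result: [43, 3, 45, 1, 7, 12, 10, 25, 39]


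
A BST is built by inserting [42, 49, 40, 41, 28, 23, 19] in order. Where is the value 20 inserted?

Starting tree (level order): [42, 40, 49, 28, 41, None, None, 23, None, None, None, 19]
Insertion path: 42 -> 40 -> 28 -> 23 -> 19
Result: insert 20 as right child of 19
Final tree (level order): [42, 40, 49, 28, 41, None, None, 23, None, None, None, 19, None, None, 20]


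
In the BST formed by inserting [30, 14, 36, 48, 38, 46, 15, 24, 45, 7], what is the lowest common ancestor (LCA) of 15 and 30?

Tree insertion order: [30, 14, 36, 48, 38, 46, 15, 24, 45, 7]
Tree (level-order array): [30, 14, 36, 7, 15, None, 48, None, None, None, 24, 38, None, None, None, None, 46, 45]
In a BST, the LCA of p=15, q=30 is the first node v on the
root-to-leaf path with p <= v <= q (go left if both < v, right if both > v).
Walk from root:
  at 30: 15 <= 30 <= 30, this is the LCA
LCA = 30


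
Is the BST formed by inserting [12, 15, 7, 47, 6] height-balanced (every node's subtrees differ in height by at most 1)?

Tree (level-order array): [12, 7, 15, 6, None, None, 47]
Definition: a tree is height-balanced if, at every node, |h(left) - h(right)| <= 1 (empty subtree has height -1).
Bottom-up per-node check:
  node 6: h_left=-1, h_right=-1, diff=0 [OK], height=0
  node 7: h_left=0, h_right=-1, diff=1 [OK], height=1
  node 47: h_left=-1, h_right=-1, diff=0 [OK], height=0
  node 15: h_left=-1, h_right=0, diff=1 [OK], height=1
  node 12: h_left=1, h_right=1, diff=0 [OK], height=2
All nodes satisfy the balance condition.
Result: Balanced


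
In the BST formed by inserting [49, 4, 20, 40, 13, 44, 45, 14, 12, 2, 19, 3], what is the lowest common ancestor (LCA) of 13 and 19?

Tree insertion order: [49, 4, 20, 40, 13, 44, 45, 14, 12, 2, 19, 3]
Tree (level-order array): [49, 4, None, 2, 20, None, 3, 13, 40, None, None, 12, 14, None, 44, None, None, None, 19, None, 45]
In a BST, the LCA of p=13, q=19 is the first node v on the
root-to-leaf path with p <= v <= q (go left if both < v, right if both > v).
Walk from root:
  at 49: both 13 and 19 < 49, go left
  at 4: both 13 and 19 > 4, go right
  at 20: both 13 and 19 < 20, go left
  at 13: 13 <= 13 <= 19, this is the LCA
LCA = 13


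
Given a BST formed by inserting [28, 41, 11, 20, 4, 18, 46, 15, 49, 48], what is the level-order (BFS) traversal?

Tree insertion order: [28, 41, 11, 20, 4, 18, 46, 15, 49, 48]
Tree (level-order array): [28, 11, 41, 4, 20, None, 46, None, None, 18, None, None, 49, 15, None, 48]
BFS from the root, enqueuing left then right child of each popped node:
  queue [28] -> pop 28, enqueue [11, 41], visited so far: [28]
  queue [11, 41] -> pop 11, enqueue [4, 20], visited so far: [28, 11]
  queue [41, 4, 20] -> pop 41, enqueue [46], visited so far: [28, 11, 41]
  queue [4, 20, 46] -> pop 4, enqueue [none], visited so far: [28, 11, 41, 4]
  queue [20, 46] -> pop 20, enqueue [18], visited so far: [28, 11, 41, 4, 20]
  queue [46, 18] -> pop 46, enqueue [49], visited so far: [28, 11, 41, 4, 20, 46]
  queue [18, 49] -> pop 18, enqueue [15], visited so far: [28, 11, 41, 4, 20, 46, 18]
  queue [49, 15] -> pop 49, enqueue [48], visited so far: [28, 11, 41, 4, 20, 46, 18, 49]
  queue [15, 48] -> pop 15, enqueue [none], visited so far: [28, 11, 41, 4, 20, 46, 18, 49, 15]
  queue [48] -> pop 48, enqueue [none], visited so far: [28, 11, 41, 4, 20, 46, 18, 49, 15, 48]
Result: [28, 11, 41, 4, 20, 46, 18, 49, 15, 48]


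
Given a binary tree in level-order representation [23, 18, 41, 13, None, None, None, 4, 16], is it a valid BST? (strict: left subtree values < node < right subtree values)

Level-order array: [23, 18, 41, 13, None, None, None, 4, 16]
Validate using subtree bounds (lo, hi): at each node, require lo < value < hi,
then recurse left with hi=value and right with lo=value.
Preorder trace (stopping at first violation):
  at node 23 with bounds (-inf, +inf): OK
  at node 18 with bounds (-inf, 23): OK
  at node 13 with bounds (-inf, 18): OK
  at node 4 with bounds (-inf, 13): OK
  at node 16 with bounds (13, 18): OK
  at node 41 with bounds (23, +inf): OK
No violation found at any node.
Result: Valid BST


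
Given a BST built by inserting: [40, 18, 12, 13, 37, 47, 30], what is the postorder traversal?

Tree insertion order: [40, 18, 12, 13, 37, 47, 30]
Tree (level-order array): [40, 18, 47, 12, 37, None, None, None, 13, 30]
Postorder traversal: [13, 12, 30, 37, 18, 47, 40]


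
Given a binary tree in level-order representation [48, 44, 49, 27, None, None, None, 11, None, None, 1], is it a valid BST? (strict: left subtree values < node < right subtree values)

Level-order array: [48, 44, 49, 27, None, None, None, 11, None, None, 1]
Validate using subtree bounds (lo, hi): at each node, require lo < value < hi,
then recurse left with hi=value and right with lo=value.
Preorder trace (stopping at first violation):
  at node 48 with bounds (-inf, +inf): OK
  at node 44 with bounds (-inf, 48): OK
  at node 27 with bounds (-inf, 44): OK
  at node 11 with bounds (-inf, 27): OK
  at node 1 with bounds (11, 27): VIOLATION
Node 1 violates its bound: not (11 < 1 < 27).
Result: Not a valid BST


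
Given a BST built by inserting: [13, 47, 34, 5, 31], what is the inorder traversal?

Tree insertion order: [13, 47, 34, 5, 31]
Tree (level-order array): [13, 5, 47, None, None, 34, None, 31]
Inorder traversal: [5, 13, 31, 34, 47]


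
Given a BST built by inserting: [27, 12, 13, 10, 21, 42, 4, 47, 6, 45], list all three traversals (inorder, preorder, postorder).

Tree insertion order: [27, 12, 13, 10, 21, 42, 4, 47, 6, 45]
Tree (level-order array): [27, 12, 42, 10, 13, None, 47, 4, None, None, 21, 45, None, None, 6]
Inorder (L, root, R): [4, 6, 10, 12, 13, 21, 27, 42, 45, 47]
Preorder (root, L, R): [27, 12, 10, 4, 6, 13, 21, 42, 47, 45]
Postorder (L, R, root): [6, 4, 10, 21, 13, 12, 45, 47, 42, 27]


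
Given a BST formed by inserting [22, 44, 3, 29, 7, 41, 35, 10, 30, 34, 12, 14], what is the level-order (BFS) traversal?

Tree insertion order: [22, 44, 3, 29, 7, 41, 35, 10, 30, 34, 12, 14]
Tree (level-order array): [22, 3, 44, None, 7, 29, None, None, 10, None, 41, None, 12, 35, None, None, 14, 30, None, None, None, None, 34]
BFS from the root, enqueuing left then right child of each popped node:
  queue [22] -> pop 22, enqueue [3, 44], visited so far: [22]
  queue [3, 44] -> pop 3, enqueue [7], visited so far: [22, 3]
  queue [44, 7] -> pop 44, enqueue [29], visited so far: [22, 3, 44]
  queue [7, 29] -> pop 7, enqueue [10], visited so far: [22, 3, 44, 7]
  queue [29, 10] -> pop 29, enqueue [41], visited so far: [22, 3, 44, 7, 29]
  queue [10, 41] -> pop 10, enqueue [12], visited so far: [22, 3, 44, 7, 29, 10]
  queue [41, 12] -> pop 41, enqueue [35], visited so far: [22, 3, 44, 7, 29, 10, 41]
  queue [12, 35] -> pop 12, enqueue [14], visited so far: [22, 3, 44, 7, 29, 10, 41, 12]
  queue [35, 14] -> pop 35, enqueue [30], visited so far: [22, 3, 44, 7, 29, 10, 41, 12, 35]
  queue [14, 30] -> pop 14, enqueue [none], visited so far: [22, 3, 44, 7, 29, 10, 41, 12, 35, 14]
  queue [30] -> pop 30, enqueue [34], visited so far: [22, 3, 44, 7, 29, 10, 41, 12, 35, 14, 30]
  queue [34] -> pop 34, enqueue [none], visited so far: [22, 3, 44, 7, 29, 10, 41, 12, 35, 14, 30, 34]
Result: [22, 3, 44, 7, 29, 10, 41, 12, 35, 14, 30, 34]


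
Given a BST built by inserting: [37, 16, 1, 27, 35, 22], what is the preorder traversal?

Tree insertion order: [37, 16, 1, 27, 35, 22]
Tree (level-order array): [37, 16, None, 1, 27, None, None, 22, 35]
Preorder traversal: [37, 16, 1, 27, 22, 35]


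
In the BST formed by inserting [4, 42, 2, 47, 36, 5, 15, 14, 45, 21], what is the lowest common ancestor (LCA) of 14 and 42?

Tree insertion order: [4, 42, 2, 47, 36, 5, 15, 14, 45, 21]
Tree (level-order array): [4, 2, 42, None, None, 36, 47, 5, None, 45, None, None, 15, None, None, 14, 21]
In a BST, the LCA of p=14, q=42 is the first node v on the
root-to-leaf path with p <= v <= q (go left if both < v, right if both > v).
Walk from root:
  at 4: both 14 and 42 > 4, go right
  at 42: 14 <= 42 <= 42, this is the LCA
LCA = 42


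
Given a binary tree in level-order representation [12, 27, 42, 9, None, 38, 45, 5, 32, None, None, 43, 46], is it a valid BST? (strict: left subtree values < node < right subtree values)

Level-order array: [12, 27, 42, 9, None, 38, 45, 5, 32, None, None, 43, 46]
Validate using subtree bounds (lo, hi): at each node, require lo < value < hi,
then recurse left with hi=value and right with lo=value.
Preorder trace (stopping at first violation):
  at node 12 with bounds (-inf, +inf): OK
  at node 27 with bounds (-inf, 12): VIOLATION
Node 27 violates its bound: not (-inf < 27 < 12).
Result: Not a valid BST


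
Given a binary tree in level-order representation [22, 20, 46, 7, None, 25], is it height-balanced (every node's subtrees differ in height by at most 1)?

Tree (level-order array): [22, 20, 46, 7, None, 25]
Definition: a tree is height-balanced if, at every node, |h(left) - h(right)| <= 1 (empty subtree has height -1).
Bottom-up per-node check:
  node 7: h_left=-1, h_right=-1, diff=0 [OK], height=0
  node 20: h_left=0, h_right=-1, diff=1 [OK], height=1
  node 25: h_left=-1, h_right=-1, diff=0 [OK], height=0
  node 46: h_left=0, h_right=-1, diff=1 [OK], height=1
  node 22: h_left=1, h_right=1, diff=0 [OK], height=2
All nodes satisfy the balance condition.
Result: Balanced


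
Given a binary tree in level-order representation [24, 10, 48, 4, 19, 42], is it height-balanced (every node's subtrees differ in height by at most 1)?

Tree (level-order array): [24, 10, 48, 4, 19, 42]
Definition: a tree is height-balanced if, at every node, |h(left) - h(right)| <= 1 (empty subtree has height -1).
Bottom-up per-node check:
  node 4: h_left=-1, h_right=-1, diff=0 [OK], height=0
  node 19: h_left=-1, h_right=-1, diff=0 [OK], height=0
  node 10: h_left=0, h_right=0, diff=0 [OK], height=1
  node 42: h_left=-1, h_right=-1, diff=0 [OK], height=0
  node 48: h_left=0, h_right=-1, diff=1 [OK], height=1
  node 24: h_left=1, h_right=1, diff=0 [OK], height=2
All nodes satisfy the balance condition.
Result: Balanced


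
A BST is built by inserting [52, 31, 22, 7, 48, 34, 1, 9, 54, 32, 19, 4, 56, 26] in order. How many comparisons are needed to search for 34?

Search path for 34: 52 -> 31 -> 48 -> 34
Found: True
Comparisons: 4


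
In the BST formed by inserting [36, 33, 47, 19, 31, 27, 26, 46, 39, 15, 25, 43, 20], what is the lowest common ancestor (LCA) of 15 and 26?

Tree insertion order: [36, 33, 47, 19, 31, 27, 26, 46, 39, 15, 25, 43, 20]
Tree (level-order array): [36, 33, 47, 19, None, 46, None, 15, 31, 39, None, None, None, 27, None, None, 43, 26, None, None, None, 25, None, 20]
In a BST, the LCA of p=15, q=26 is the first node v on the
root-to-leaf path with p <= v <= q (go left if both < v, right if both > v).
Walk from root:
  at 36: both 15 and 26 < 36, go left
  at 33: both 15 and 26 < 33, go left
  at 19: 15 <= 19 <= 26, this is the LCA
LCA = 19


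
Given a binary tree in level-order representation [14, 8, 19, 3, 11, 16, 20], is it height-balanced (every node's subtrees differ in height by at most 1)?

Tree (level-order array): [14, 8, 19, 3, 11, 16, 20]
Definition: a tree is height-balanced if, at every node, |h(left) - h(right)| <= 1 (empty subtree has height -1).
Bottom-up per-node check:
  node 3: h_left=-1, h_right=-1, diff=0 [OK], height=0
  node 11: h_left=-1, h_right=-1, diff=0 [OK], height=0
  node 8: h_left=0, h_right=0, diff=0 [OK], height=1
  node 16: h_left=-1, h_right=-1, diff=0 [OK], height=0
  node 20: h_left=-1, h_right=-1, diff=0 [OK], height=0
  node 19: h_left=0, h_right=0, diff=0 [OK], height=1
  node 14: h_left=1, h_right=1, diff=0 [OK], height=2
All nodes satisfy the balance condition.
Result: Balanced


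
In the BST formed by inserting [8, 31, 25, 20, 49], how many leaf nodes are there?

Tree built from: [8, 31, 25, 20, 49]
Tree (level-order array): [8, None, 31, 25, 49, 20]
Rule: A leaf has 0 children.
Per-node child counts:
  node 8: 1 child(ren)
  node 31: 2 child(ren)
  node 25: 1 child(ren)
  node 20: 0 child(ren)
  node 49: 0 child(ren)
Matching nodes: [20, 49]
Count of leaf nodes: 2


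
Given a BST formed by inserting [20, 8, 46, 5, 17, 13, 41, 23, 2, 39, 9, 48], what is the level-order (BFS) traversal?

Tree insertion order: [20, 8, 46, 5, 17, 13, 41, 23, 2, 39, 9, 48]
Tree (level-order array): [20, 8, 46, 5, 17, 41, 48, 2, None, 13, None, 23, None, None, None, None, None, 9, None, None, 39]
BFS from the root, enqueuing left then right child of each popped node:
  queue [20] -> pop 20, enqueue [8, 46], visited so far: [20]
  queue [8, 46] -> pop 8, enqueue [5, 17], visited so far: [20, 8]
  queue [46, 5, 17] -> pop 46, enqueue [41, 48], visited so far: [20, 8, 46]
  queue [5, 17, 41, 48] -> pop 5, enqueue [2], visited so far: [20, 8, 46, 5]
  queue [17, 41, 48, 2] -> pop 17, enqueue [13], visited so far: [20, 8, 46, 5, 17]
  queue [41, 48, 2, 13] -> pop 41, enqueue [23], visited so far: [20, 8, 46, 5, 17, 41]
  queue [48, 2, 13, 23] -> pop 48, enqueue [none], visited so far: [20, 8, 46, 5, 17, 41, 48]
  queue [2, 13, 23] -> pop 2, enqueue [none], visited so far: [20, 8, 46, 5, 17, 41, 48, 2]
  queue [13, 23] -> pop 13, enqueue [9], visited so far: [20, 8, 46, 5, 17, 41, 48, 2, 13]
  queue [23, 9] -> pop 23, enqueue [39], visited so far: [20, 8, 46, 5, 17, 41, 48, 2, 13, 23]
  queue [9, 39] -> pop 9, enqueue [none], visited so far: [20, 8, 46, 5, 17, 41, 48, 2, 13, 23, 9]
  queue [39] -> pop 39, enqueue [none], visited so far: [20, 8, 46, 5, 17, 41, 48, 2, 13, 23, 9, 39]
Result: [20, 8, 46, 5, 17, 41, 48, 2, 13, 23, 9, 39]
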